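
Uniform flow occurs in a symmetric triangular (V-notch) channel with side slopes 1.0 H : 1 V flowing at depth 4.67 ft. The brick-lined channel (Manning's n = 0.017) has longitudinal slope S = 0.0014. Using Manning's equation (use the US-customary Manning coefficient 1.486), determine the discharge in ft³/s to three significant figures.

99.6 ft³/s

A = z·y² = 1.0×4.67² = 21.81 ft²
P = 2y√(1+z²) = 2×4.67×√(1+1.0²) = 13.21 ft
R = A/P = 21.81/13.21 = 1.651 ft
Q = (1.486/n)·A·R^(2/3)·S^(1/2) = (1.486/0.017) × 21.81 × 1.651^(2/3) × 0.0014^(1/2) = 99.64 ft³/s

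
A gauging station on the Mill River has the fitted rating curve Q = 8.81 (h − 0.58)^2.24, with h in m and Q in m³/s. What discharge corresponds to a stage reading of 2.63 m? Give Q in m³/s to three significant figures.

Q = 8.81 × (2.63 − 0.58)^2.24 = 8.81 × 2.05^2.24 = 43.98 m³/s

44.0 m³/s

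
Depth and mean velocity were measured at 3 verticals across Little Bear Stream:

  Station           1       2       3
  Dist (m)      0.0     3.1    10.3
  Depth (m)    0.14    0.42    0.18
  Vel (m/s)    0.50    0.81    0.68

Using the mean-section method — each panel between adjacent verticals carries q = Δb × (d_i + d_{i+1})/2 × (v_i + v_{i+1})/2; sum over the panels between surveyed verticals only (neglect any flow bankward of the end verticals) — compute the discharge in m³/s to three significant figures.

2.18 m³/s

Panel 1-2: Δb = 3.1 m, d̄ = (0.14+0.42)/2 = 0.28, v̄ = (0.50+0.81)/2 = 0.655 → q = 3.1×0.28×0.655 = 0.5685 m³/s
Panel 2-3: Δb = 7.2 m, d̄ = (0.42+0.18)/2 = 0.3, v̄ = (0.81+0.68)/2 = 0.745 → q = 7.2×0.3×0.745 = 1.609 m³/s
Q = Σ q = 2.178 m³/s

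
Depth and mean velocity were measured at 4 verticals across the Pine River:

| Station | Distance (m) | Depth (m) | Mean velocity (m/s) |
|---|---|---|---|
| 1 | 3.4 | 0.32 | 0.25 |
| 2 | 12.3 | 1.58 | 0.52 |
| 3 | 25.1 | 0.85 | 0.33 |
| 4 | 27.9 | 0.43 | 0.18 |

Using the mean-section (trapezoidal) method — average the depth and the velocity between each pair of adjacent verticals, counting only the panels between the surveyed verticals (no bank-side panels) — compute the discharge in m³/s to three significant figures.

Panel 1-2: Δb = 8.9 m, d̄ = (0.32+1.58)/2 = 0.95, v̄ = (0.25+0.52)/2 = 0.385 → q = 8.9×0.95×0.385 = 3.255 m³/s
Panel 2-3: Δb = 12.8 m, d̄ = (1.58+0.85)/2 = 1.215, v̄ = (0.52+0.33)/2 = 0.425 → q = 12.8×1.215×0.425 = 6.610 m³/s
Panel 3-4: Δb = 2.8 m, d̄ = (0.85+0.43)/2 = 0.64, v̄ = (0.33+0.18)/2 = 0.255 → q = 2.8×0.64×0.255 = 0.4570 m³/s
Q = Σ q = 10.32 m³/s

10.3 m³/s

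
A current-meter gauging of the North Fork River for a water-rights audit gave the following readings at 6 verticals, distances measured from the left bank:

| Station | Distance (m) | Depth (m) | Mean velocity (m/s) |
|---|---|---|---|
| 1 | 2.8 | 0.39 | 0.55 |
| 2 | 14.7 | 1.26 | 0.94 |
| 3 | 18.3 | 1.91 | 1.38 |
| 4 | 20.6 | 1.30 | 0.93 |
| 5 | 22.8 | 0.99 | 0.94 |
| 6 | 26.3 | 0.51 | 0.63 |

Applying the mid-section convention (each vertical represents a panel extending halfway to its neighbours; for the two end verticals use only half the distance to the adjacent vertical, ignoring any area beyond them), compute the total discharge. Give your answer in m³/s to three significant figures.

24.2 m³/s

w_1 = (14.7 − 2.8)/2 = 5.95 m; q_1 = 0.55 × 0.39 × 5.95 = 1.276 m³/s
w_2 = (18.3 − 2.8)/2 = 7.75 m; q_2 = 0.94 × 1.26 × 7.75 = 9.179 m³/s
w_3 = (20.6 − 14.7)/2 = 2.95 m; q_3 = 1.38 × 1.91 × 2.95 = 7.776 m³/s
w_4 = (22.8 − 18.3)/2 = 2.25 m; q_4 = 0.93 × 1.30 × 2.25 = 2.720 m³/s
w_5 = (26.3 − 20.6)/2 = 2.85 m; q_5 = 0.94 × 0.99 × 2.85 = 2.652 m³/s
w_6 = (26.3 − 22.8)/2 = 1.75 m; q_6 = 0.63 × 0.51 × 1.75 = 0.5623 m³/s
Q = Σ qᵢ = 24.17 m³/s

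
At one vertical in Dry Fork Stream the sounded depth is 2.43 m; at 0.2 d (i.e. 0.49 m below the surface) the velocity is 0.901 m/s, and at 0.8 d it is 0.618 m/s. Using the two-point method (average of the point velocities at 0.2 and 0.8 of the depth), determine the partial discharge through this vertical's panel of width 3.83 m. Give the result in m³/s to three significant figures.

v̄ = (0.901 + 0.618) / 2 = 0.7595 m/s
q = v̄ × d × w = 0.7595 × 2.43 × 3.83 = 7.069 m³/s

7.07 m³/s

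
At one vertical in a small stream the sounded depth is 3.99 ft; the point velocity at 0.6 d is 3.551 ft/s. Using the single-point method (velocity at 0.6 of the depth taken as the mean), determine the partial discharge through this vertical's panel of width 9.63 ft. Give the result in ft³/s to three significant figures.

136 ft³/s

v̄ = v₀.₆ = 3.551 ft/s
q = v̄ × d × w = 3.551 × 3.99 × 9.63 = 136.4 ft³/s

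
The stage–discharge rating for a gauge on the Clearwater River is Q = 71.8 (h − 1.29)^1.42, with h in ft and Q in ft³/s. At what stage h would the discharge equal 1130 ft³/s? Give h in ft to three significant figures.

h − h₀ = (Q/C)^(1/b) = (1130/71.8)^(1/1.42) = 6.965 ft
h = 1.29 + 6.965 = 8.255 ft

8.26 ft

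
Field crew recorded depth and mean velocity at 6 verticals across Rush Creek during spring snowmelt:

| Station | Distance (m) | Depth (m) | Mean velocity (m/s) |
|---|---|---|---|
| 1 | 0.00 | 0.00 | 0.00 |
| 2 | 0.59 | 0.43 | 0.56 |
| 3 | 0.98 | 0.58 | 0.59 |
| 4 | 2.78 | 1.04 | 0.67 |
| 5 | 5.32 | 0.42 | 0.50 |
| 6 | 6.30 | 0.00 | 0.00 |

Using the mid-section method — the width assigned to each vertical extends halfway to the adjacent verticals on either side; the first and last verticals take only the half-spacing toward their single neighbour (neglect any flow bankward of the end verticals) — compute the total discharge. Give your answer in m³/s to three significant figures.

2.37 m³/s

w_2 = (0.98 − 0.00)/2 = 0.49 m; q_2 = 0.56 × 0.43 × 0.49 = 0.1180 m³/s
w_3 = (2.78 − 0.59)/2 = 1.095 m; q_3 = 0.59 × 0.58 × 1.095 = 0.3747 m³/s
w_4 = (5.32 − 0.98)/2 = 2.17 m; q_4 = 0.67 × 1.04 × 2.17 = 1.512 m³/s
w_5 = (6.30 − 2.78)/2 = 1.76 m; q_5 = 0.50 × 0.42 × 1.76 = 0.3696 m³/s
Stations 1, 6 contribute zero (depth or velocity is 0).
Q = Σ qᵢ = 2.374 m³/s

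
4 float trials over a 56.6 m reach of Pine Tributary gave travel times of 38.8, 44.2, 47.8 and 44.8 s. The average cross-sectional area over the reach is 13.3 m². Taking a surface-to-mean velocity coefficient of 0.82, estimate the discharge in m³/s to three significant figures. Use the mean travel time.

14.1 m³/s

t̄ = (38.8 + 44.2 + 47.8 + 44.8) / 4 = 43.9 s
v_surface = L / t̄ = 56.6 / 43.9 = 1.289 m/s
v_mean = 0.82 × 1.289 = 1.057 m/s
Q = A × v_mean = 13.3 × 1.057 = 14.06 m³/s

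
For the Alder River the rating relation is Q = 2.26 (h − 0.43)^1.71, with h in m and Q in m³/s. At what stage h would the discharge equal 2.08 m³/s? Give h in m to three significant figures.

h − h₀ = (Q/C)^(1/b) = (2.08/2.26)^(1/1.71) = 0.9526 m
h = 0.43 + 0.9526 = 1.383 m

1.38 m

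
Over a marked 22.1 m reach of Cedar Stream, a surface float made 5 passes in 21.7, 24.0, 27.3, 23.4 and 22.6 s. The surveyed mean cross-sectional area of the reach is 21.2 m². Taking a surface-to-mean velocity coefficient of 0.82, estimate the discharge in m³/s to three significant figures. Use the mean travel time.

16.1 m³/s

t̄ = (21.7 + 24.0 + 27.3 + 23.4 + 22.6) / 5 = 23.8 s
v_surface = L / t̄ = 22.1 / 23.8 = 0.9286 m/s
v_mean = 0.82 × 0.9286 = 0.7614 m/s
Q = A × v_mean = 21.2 × 0.7614 = 16.14 m³/s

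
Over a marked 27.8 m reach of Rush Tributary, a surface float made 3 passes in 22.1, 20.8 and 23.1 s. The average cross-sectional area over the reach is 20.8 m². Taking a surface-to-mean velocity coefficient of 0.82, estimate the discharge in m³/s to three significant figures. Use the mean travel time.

21.6 m³/s

t̄ = (22.1 + 20.8 + 23.1) / 3 = 22 s
v_surface = L / t̄ = 27.8 / 22 = 1.264 m/s
v_mean = 0.82 × 1.264 = 1.036 m/s
Q = A × v_mean = 20.8 × 1.036 = 21.55 m³/s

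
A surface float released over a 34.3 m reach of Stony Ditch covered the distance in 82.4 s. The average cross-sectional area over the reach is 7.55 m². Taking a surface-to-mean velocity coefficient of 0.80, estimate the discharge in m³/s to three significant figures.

2.51 m³/s

v_surface = L / t̄ = 34.3 / 82.4 = 0.4163 m/s
v_mean = 0.80 × 0.4163 = 0.3330 m/s
Q = A × v_mean = 7.55 × 0.3330 = 2.514 m³/s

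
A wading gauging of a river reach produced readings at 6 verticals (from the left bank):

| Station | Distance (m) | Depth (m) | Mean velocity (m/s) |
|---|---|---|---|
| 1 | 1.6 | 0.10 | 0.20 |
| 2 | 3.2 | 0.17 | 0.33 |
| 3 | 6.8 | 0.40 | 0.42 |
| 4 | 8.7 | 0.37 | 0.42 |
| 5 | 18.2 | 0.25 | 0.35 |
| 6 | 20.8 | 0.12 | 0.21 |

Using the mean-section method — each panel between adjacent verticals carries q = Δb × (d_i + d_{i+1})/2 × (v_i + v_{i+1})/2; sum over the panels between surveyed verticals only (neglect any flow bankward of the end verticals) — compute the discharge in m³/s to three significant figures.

2.02 m³/s

Panel 1-2: Δb = 1.6 m, d̄ = (0.10+0.17)/2 = 0.135, v̄ = (0.20+0.33)/2 = 0.265 → q = 1.6×0.135×0.265 = 0.05724 m³/s
Panel 2-3: Δb = 3.6 m, d̄ = (0.17+0.40)/2 = 0.285, v̄ = (0.33+0.42)/2 = 0.375 → q = 3.6×0.285×0.375 = 0.3848 m³/s
Panel 3-4: Δb = 1.9 m, d̄ = (0.40+0.37)/2 = 0.385, v̄ = (0.42+0.42)/2 = 0.42 → q = 1.9×0.385×0.42 = 0.3072 m³/s
Panel 4-5: Δb = 9.5 m, d̄ = (0.37+0.25)/2 = 0.31, v̄ = (0.42+0.35)/2 = 0.385 → q = 9.5×0.31×0.385 = 1.134 m³/s
Panel 5-6: Δb = 2.6 m, d̄ = (0.25+0.12)/2 = 0.185, v̄ = (0.35+0.21)/2 = 0.28 → q = 2.6×0.185×0.28 = 0.1347 m³/s
Q = Σ q = 2.018 m³/s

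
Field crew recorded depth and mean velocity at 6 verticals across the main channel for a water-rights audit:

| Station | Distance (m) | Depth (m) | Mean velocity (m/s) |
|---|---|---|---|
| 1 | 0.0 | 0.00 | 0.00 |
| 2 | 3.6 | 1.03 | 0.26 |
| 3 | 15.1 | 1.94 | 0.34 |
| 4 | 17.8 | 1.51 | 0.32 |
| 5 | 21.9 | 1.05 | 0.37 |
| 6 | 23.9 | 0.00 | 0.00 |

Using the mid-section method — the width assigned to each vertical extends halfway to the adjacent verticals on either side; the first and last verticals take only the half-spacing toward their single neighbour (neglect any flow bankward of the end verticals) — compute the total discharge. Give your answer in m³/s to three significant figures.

9.53 m³/s

w_2 = (15.1 − 0.0)/2 = 7.55 m; q_2 = 0.26 × 1.03 × 7.55 = 2.022 m³/s
w_3 = (17.8 − 3.6)/2 = 7.1 m; q_3 = 0.34 × 1.94 × 7.1 = 4.683 m³/s
w_4 = (21.9 − 15.1)/2 = 3.4 m; q_4 = 0.32 × 1.51 × 3.4 = 1.643 m³/s
w_5 = (23.9 − 17.8)/2 = 3.05 m; q_5 = 0.37 × 1.05 × 3.05 = 1.185 m³/s
Stations 1, 6 contribute zero (depth or velocity is 0).
Q = Σ qᵢ = 9.533 m³/s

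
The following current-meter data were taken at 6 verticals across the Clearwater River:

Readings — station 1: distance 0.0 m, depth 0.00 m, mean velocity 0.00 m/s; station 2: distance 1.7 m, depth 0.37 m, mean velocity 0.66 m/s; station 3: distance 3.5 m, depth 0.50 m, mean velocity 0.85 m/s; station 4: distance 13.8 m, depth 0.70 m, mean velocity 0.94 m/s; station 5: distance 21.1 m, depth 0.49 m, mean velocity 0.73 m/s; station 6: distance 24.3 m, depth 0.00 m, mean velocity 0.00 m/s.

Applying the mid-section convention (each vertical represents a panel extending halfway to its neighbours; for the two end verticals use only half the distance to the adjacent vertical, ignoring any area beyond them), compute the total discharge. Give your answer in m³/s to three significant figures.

w_2 = (3.5 − 0.0)/2 = 1.75 m; q_2 = 0.66 × 0.37 × 1.75 = 0.4274 m³/s
w_3 = (13.8 − 1.7)/2 = 6.05 m; q_3 = 0.85 × 0.50 × 6.05 = 2.571 m³/s
w_4 = (21.1 − 3.5)/2 = 8.8 m; q_4 = 0.94 × 0.70 × 8.8 = 5.790 m³/s
w_5 = (24.3 − 13.8)/2 = 5.25 m; q_5 = 0.73 × 0.49 × 5.25 = 1.878 m³/s
Stations 1, 6 contribute zero (depth or velocity is 0).
Q = Σ qᵢ = 10.67 m³/s

10.7 m³/s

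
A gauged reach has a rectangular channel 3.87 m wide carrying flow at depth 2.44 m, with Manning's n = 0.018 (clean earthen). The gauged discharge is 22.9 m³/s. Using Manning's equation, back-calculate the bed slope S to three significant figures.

0.00172

A = b·y = 3.87 × 2.44 = 9.443 m²
P = b + 2y = 3.87 + 2×2.44 = 8.750 m
R = A/P = 9.443/8.750 = 1.079 m
S = (Q·n / (1·A·R^(2/3)))² = (22.9×0.018 / (1×9.443×1.052))² = 0.001721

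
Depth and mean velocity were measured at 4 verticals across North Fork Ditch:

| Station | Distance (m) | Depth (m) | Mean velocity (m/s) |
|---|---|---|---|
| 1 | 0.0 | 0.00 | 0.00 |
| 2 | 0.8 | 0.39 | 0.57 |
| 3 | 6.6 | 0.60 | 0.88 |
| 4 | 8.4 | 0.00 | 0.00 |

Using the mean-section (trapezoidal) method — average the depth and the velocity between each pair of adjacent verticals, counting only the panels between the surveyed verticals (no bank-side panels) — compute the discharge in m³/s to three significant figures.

2.36 m³/s

Panel 1-2: Δb = 0.8 m, d̄ = (0.00+0.39)/2 = 0.195, v̄ = (0.00+0.57)/2 = 0.285 → q = 0.8×0.195×0.285 = 0.04446 m³/s
Panel 2-3: Δb = 5.8 m, d̄ = (0.39+0.60)/2 = 0.495, v̄ = (0.57+0.88)/2 = 0.725 → q = 5.8×0.495×0.725 = 2.081 m³/s
Panel 3-4: Δb = 1.8 m, d̄ = (0.60+0.00)/2 = 0.3, v̄ = (0.88+0.00)/2 = 0.44 → q = 1.8×0.3×0.44 = 0.2376 m³/s
Q = Σ q = 2.364 m³/s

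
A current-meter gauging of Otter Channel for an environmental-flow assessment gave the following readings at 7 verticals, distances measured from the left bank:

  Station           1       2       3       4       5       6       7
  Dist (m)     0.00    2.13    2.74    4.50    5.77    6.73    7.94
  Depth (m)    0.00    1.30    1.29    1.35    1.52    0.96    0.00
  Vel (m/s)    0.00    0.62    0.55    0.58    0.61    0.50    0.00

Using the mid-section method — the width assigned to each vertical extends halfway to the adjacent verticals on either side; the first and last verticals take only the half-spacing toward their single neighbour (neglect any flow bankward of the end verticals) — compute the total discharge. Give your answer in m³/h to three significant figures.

16900 m³/h

w_2 = (2.74 − 0.00)/2 = 1.37 m; q_2 = 0.62 × 1.30 × 1.37 = 1.104 m³/s
w_3 = (4.50 − 2.13)/2 = 1.185 m; q_3 = 0.55 × 1.29 × 1.185 = 0.8408 m³/s
w_4 = (5.77 − 2.74)/2 = 1.515 m; q_4 = 0.58 × 1.35 × 1.515 = 1.186 m³/s
w_5 = (6.73 − 4.50)/2 = 1.115 m; q_5 = 0.61 × 1.52 × 1.115 = 1.034 m³/s
w_6 = (7.94 − 5.77)/2 = 1.085 m; q_6 = 0.50 × 0.96 × 1.085 = 0.5208 m³/s
Stations 1, 7 contribute zero (depth or velocity is 0).
Q = Σ qᵢ = 4.686 m³/s
= 4.686 × 3600 = 16870 m³/h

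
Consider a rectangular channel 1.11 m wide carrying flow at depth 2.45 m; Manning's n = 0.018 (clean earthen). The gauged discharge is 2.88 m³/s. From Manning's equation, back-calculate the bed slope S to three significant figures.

A = b·y = 1.11 × 2.45 = 2.720 m²
P = b + 2y = 1.11 + 2×2.45 = 6.010 m
R = A/P = 2.720/6.010 = 0.4525 m
S = (Q·n / (1·A·R^(2/3)))² = (2.88×0.018 / (1×2.720×0.5894))² = 0.001046

0.00105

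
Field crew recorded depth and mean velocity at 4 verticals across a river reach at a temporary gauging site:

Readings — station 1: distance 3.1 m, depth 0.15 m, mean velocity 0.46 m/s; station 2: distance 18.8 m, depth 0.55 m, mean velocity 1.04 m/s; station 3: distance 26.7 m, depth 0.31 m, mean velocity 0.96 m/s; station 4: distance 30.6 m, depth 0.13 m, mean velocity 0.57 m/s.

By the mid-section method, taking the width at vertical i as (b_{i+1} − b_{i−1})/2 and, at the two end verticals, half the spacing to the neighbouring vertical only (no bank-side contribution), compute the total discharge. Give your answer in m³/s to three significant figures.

w_1 = (18.8 − 3.1)/2 = 7.85 m; q_1 = 0.46 × 0.15 × 7.85 = 0.5417 m³/s
w_2 = (26.7 − 3.1)/2 = 11.8 m; q_2 = 1.04 × 0.55 × 11.8 = 6.750 m³/s
w_3 = (30.6 − 18.8)/2 = 5.9 m; q_3 = 0.96 × 0.31 × 5.9 = 1.756 m³/s
w_4 = (30.6 − 26.7)/2 = 1.95 m; q_4 = 0.57 × 0.13 × 1.95 = 0.1445 m³/s
Q = Σ qᵢ = 9.192 m³/s

9.19 m³/s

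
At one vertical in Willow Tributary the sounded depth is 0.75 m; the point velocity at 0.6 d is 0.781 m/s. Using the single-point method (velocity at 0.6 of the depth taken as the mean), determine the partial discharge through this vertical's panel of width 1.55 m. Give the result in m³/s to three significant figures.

v̄ = v₀.₆ = 0.781 m/s
q = v̄ × d × w = 0.7810 × 0.75 × 1.55 = 0.9079 m³/s

0.908 m³/s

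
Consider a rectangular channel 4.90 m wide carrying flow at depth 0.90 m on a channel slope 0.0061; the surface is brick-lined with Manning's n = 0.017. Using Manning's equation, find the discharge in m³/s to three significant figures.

A = b·y = 4.90 × 0.90 = 4.410 m²
P = b + 2y = 4.90 + 2×0.90 = 6.700 m
R = A/P = 4.410/6.700 = 0.6582 m
Q = (1/n)·A·R^(2/3)·S^(1/2) = (1/0.017) × 4.410 × 0.6582^(2/3) × 0.0061^(1/2) = 15.33 m³/s

15.3 m³/s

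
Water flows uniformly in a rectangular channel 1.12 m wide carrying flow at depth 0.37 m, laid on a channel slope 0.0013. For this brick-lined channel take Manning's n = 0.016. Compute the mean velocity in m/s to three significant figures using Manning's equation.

A = b·y = 1.12 × 0.37 = 0.4144 m²
P = b + 2y = 1.12 + 2×0.37 = 1.860 m
R = A/P = 0.4144/1.860 = 0.2228 m
Q = (1/n)·A·R^(2/3)·S^(1/2) = (1/0.016) × 0.4144 × 0.2228^(2/3) × 0.0013^(1/2) = 0.3432 m³/s
V = Q/A = 0.3432/0.4144 = 0.8282 m/s

0.828 m/s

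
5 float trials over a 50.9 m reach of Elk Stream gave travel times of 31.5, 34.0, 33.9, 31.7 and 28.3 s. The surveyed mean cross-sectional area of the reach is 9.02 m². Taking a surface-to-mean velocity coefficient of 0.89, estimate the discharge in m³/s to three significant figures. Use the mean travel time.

t̄ = (31.5 + 34.0 + 33.9 + 31.7 + 28.3) / 5 = 31.88 s
v_surface = L / t̄ = 50.9 / 31.88 = 1.597 m/s
v_mean = 0.89 × 1.597 = 1.421 m/s
Q = A × v_mean = 9.02 × 1.421 = 12.82 m³/s

12.8 m³/s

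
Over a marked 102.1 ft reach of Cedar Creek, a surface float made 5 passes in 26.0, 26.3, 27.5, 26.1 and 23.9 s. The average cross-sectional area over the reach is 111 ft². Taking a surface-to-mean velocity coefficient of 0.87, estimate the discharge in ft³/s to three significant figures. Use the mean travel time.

380 ft³/s

t̄ = (26.0 + 26.3 + 27.5 + 26.1 + 23.9) / 5 = 25.96 s
v_surface = L / t̄ = 102.1 / 25.96 = 3.933 ft/s
v_mean = 0.87 × 3.933 = 3.422 ft/s
Q = A × v_mean = 111 × 3.422 = 379.8 ft³/s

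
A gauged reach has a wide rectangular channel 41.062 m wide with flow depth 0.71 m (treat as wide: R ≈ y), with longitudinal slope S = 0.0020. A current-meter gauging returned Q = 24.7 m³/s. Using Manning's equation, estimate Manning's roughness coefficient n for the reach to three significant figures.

A = b·y = 41.062 × 0.71 = 29.15 m²
Wide channel: R ≈ y = 0.71 m
n = (1/Q)·A·R^(2/3)·S^(1/2) = (1/24.7) × 29.15 × 0.7959 × 0.04472 = 0.04201

0.0420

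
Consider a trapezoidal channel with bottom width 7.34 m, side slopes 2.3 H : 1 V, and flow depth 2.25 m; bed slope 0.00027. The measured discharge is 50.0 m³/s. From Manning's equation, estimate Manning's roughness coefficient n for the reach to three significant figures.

A = (b + z·y)·y = (7.34 + 2.3×2.25)×2.25 = 28.16 m²
P = b + 2y√(1+z²) = 7.34 + 2×2.25×√(1+2.3²) = 18.63 m
R = A/P = 28.16/18.63 = 1.512 m
n = (1/Q)·A·R^(2/3)·S^(1/2) = (1/50.0) × 28.16 × 1.317 × 0.01643 = 0.01219

0.0122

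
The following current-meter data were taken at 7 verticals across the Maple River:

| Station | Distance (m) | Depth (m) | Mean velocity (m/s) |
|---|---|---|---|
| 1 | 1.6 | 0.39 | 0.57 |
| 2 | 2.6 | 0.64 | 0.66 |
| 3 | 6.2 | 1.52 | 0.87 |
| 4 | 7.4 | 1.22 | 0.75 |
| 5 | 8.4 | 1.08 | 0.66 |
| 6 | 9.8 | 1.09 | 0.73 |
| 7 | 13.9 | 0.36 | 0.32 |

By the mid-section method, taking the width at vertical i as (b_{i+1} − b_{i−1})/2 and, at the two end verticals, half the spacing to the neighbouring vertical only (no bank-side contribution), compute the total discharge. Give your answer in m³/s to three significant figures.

w_1 = (2.6 − 1.6)/2 = 0.5 m; q_1 = 0.57 × 0.39 × 0.5 = 0.1112 m³/s
w_2 = (6.2 − 1.6)/2 = 2.3 m; q_2 = 0.66 × 0.64 × 2.3 = 0.9715 m³/s
w_3 = (7.4 − 2.6)/2 = 2.4 m; q_3 = 0.87 × 1.52 × 2.4 = 3.174 m³/s
w_4 = (8.4 − 6.2)/2 = 1.1 m; q_4 = 0.75 × 1.22 × 1.1 = 1.007 m³/s
w_5 = (9.8 − 7.4)/2 = 1.2 m; q_5 = 0.66 × 1.08 × 1.2 = 0.8554 m³/s
w_6 = (13.9 − 8.4)/2 = 2.75 m; q_6 = 0.73 × 1.09 × 2.75 = 2.188 m³/s
w_7 = (13.9 − 9.8)/2 = 2.05 m; q_7 = 0.32 × 0.36 × 2.05 = 0.2362 m³/s
Q = Σ qᵢ = 8.543 m³/s

8.54 m³/s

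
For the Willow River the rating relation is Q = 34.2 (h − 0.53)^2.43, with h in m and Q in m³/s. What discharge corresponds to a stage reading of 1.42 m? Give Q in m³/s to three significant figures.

25.8 m³/s

Q = 34.2 × (1.42 − 0.53)^2.43 = 34.2 × 0.89^2.43 = 25.77 m³/s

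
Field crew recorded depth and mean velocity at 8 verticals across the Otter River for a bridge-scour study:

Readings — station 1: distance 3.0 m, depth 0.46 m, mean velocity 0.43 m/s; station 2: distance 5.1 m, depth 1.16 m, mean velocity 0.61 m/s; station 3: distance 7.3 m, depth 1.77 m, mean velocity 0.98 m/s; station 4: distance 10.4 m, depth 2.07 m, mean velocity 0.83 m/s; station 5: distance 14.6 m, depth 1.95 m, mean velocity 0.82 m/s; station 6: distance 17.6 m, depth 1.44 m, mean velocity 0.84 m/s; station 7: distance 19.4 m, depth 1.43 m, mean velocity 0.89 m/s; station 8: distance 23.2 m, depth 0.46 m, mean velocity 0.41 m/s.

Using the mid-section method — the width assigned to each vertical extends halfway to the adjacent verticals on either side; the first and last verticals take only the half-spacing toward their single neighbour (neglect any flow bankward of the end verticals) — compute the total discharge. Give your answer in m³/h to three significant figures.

90600 m³/h

w_1 = (5.1 − 3.0)/2 = 1.05 m; q_1 = 0.43 × 0.46 × 1.05 = 0.2077 m³/s
w_2 = (7.3 − 3.0)/2 = 2.15 m; q_2 = 0.61 × 1.16 × 2.15 = 1.521 m³/s
w_3 = (10.4 − 5.1)/2 = 2.65 m; q_3 = 0.98 × 1.77 × 2.65 = 4.597 m³/s
w_4 = (14.6 − 7.3)/2 = 3.65 m; q_4 = 0.83 × 2.07 × 3.65 = 6.271 m³/s
w_5 = (17.6 − 10.4)/2 = 3.6 m; q_5 = 0.82 × 1.95 × 3.6 = 5.756 m³/s
w_6 = (19.4 − 14.6)/2 = 2.4 m; q_6 = 0.84 × 1.44 × 2.4 = 2.903 m³/s
w_7 = (23.2 − 17.6)/2 = 2.8 m; q_7 = 0.89 × 1.43 × 2.8 = 3.564 m³/s
w_8 = (23.2 − 19.4)/2 = 1.9 m; q_8 = 0.41 × 0.46 × 1.9 = 0.3583 m³/s
Q = Σ qᵢ = 25.18 m³/s
= 25.18 × 3600 = 90640 m³/h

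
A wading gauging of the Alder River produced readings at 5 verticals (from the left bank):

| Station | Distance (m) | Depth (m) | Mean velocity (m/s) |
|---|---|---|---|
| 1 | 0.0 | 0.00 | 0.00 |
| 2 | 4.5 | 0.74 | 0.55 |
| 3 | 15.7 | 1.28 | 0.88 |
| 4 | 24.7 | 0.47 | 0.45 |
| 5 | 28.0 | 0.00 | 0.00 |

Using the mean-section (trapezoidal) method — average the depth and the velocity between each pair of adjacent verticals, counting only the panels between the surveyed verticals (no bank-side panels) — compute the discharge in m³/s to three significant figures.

Panel 1-2: Δb = 4.5 m, d̄ = (0.00+0.74)/2 = 0.37, v̄ = (0.00+0.55)/2 = 0.275 → q = 4.5×0.37×0.275 = 0.4579 m³/s
Panel 2-3: Δb = 11.2 m, d̄ = (0.74+1.28)/2 = 1.01, v̄ = (0.55+0.88)/2 = 0.715 → q = 11.2×1.01×0.715 = 8.088 m³/s
Panel 3-4: Δb = 9 m, d̄ = (1.28+0.47)/2 = 0.875, v̄ = (0.88+0.45)/2 = 0.665 → q = 9×0.875×0.665 = 5.237 m³/s
Panel 4-5: Δb = 3.3 m, d̄ = (0.47+0.00)/2 = 0.235, v̄ = (0.45+0.00)/2 = 0.225 → q = 3.3×0.235×0.225 = 0.1745 m³/s
Q = Σ q = 13.96 m³/s

14.0 m³/s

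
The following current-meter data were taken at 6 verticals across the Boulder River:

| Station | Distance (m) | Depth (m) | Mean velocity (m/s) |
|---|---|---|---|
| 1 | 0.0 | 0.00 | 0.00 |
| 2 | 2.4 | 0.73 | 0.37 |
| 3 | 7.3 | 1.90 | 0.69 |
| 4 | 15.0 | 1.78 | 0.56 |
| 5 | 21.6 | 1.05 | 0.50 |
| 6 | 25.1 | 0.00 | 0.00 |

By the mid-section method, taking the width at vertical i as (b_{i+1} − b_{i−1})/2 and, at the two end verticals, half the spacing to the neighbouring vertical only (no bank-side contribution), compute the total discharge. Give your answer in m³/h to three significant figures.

w_2 = (7.3 − 0.0)/2 = 3.65 m; q_2 = 0.37 × 0.73 × 3.65 = 0.9859 m³/s
w_3 = (15.0 − 2.4)/2 = 6.3 m; q_3 = 0.69 × 1.90 × 6.3 = 8.259 m³/s
w_4 = (21.6 − 7.3)/2 = 7.15 m; q_4 = 0.56 × 1.78 × 7.15 = 7.127 m³/s
w_5 = (25.1 − 15.0)/2 = 5.05 m; q_5 = 0.50 × 1.05 × 5.05 = 2.651 m³/s
Stations 1, 6 contribute zero (depth or velocity is 0).
Q = Σ qᵢ = 19.02 m³/s
= 19.02 × 3600 = 68480 m³/h

68500 m³/h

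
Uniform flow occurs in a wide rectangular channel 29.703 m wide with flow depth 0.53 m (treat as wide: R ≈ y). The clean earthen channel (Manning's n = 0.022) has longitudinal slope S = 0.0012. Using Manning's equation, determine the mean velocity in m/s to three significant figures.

A = b·y = 29.703 × 0.53 = 15.74 m²
Wide channel: R ≈ y = 0.53 m
Q = (1/n)·A·R^(2/3)·S^(1/2) = (1/0.022) × 15.74 × 0.5300^(2/3) × 0.0012^(1/2) = 16.23 m³/s
V = Q/A = 16.23/15.74 = 1.031 m/s

1.03 m/s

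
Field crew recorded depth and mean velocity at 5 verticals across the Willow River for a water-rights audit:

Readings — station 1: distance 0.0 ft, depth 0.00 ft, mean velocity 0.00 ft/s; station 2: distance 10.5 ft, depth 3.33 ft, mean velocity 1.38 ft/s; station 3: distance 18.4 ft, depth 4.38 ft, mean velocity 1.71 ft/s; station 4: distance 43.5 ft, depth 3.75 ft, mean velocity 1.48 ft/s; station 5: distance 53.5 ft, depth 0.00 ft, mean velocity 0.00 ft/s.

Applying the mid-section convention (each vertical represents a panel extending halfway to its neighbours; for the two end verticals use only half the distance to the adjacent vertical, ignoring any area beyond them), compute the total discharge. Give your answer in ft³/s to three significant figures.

w_2 = (18.4 − 0.0)/2 = 9.2 ft; q_2 = 1.38 × 3.33 × 9.2 = 42.28 ft³/s
w_3 = (43.5 − 10.5)/2 = 16.5 ft; q_3 = 1.71 × 4.38 × 16.5 = 123.6 ft³/s
w_4 = (53.5 − 18.4)/2 = 17.55 ft; q_4 = 1.48 × 3.75 × 17.55 = 97.40 ft³/s
Stations 1, 5 contribute zero (depth or velocity is 0).
Q = Σ qᵢ = 263.3 ft³/s

263 ft³/s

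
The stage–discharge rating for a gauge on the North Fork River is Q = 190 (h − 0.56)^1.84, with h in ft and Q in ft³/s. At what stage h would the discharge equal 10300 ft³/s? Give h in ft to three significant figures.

h − h₀ = (Q/C)^(1/b) = (10300/190)^(1/1.84) = 8.759 ft
h = 0.56 + 8.759 = 9.319 ft

9.32 ft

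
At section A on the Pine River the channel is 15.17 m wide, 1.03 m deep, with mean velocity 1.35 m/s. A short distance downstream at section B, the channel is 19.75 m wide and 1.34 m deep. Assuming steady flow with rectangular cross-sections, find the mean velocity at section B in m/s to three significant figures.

Q = A₁V₁ = (15.17×1.03) × 1.35 = 21.09 m³/s
A₂ = 19.75 × 1.34 = 26.47 m²
V₂ = Q/A₂ = 21.09/26.47 = 0.7970 m/s

0.797 m/s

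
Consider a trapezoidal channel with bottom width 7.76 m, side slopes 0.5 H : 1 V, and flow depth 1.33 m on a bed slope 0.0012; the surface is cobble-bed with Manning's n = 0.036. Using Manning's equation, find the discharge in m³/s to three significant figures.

A = (b + z·y)·y = (7.76 + 0.5×1.33)×1.33 = 11.21 m²
P = b + 2y√(1+z²) = 7.76 + 2×1.33×√(1+0.5²) = 10.73 m
R = A/P = 11.21/10.73 = 1.044 m
Q = (1/n)·A·R^(2/3)·S^(1/2) = (1/0.036) × 11.21 × 1.044^(2/3) × 0.0012^(1/2) = 11.10 m³/s

11.1 m³/s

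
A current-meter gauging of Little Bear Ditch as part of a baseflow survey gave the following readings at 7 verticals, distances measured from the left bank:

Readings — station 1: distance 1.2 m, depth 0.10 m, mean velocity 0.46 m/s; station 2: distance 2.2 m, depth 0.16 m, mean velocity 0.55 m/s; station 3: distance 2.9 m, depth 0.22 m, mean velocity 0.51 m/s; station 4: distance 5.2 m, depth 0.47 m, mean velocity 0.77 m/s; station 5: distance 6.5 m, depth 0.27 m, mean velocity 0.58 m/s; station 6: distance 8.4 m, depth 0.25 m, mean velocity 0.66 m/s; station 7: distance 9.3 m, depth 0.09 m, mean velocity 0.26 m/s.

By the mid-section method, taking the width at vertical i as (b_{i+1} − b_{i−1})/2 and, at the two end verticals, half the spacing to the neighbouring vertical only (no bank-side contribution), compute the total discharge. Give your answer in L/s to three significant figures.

w_1 = (2.2 − 1.2)/2 = 0.5 m; q_1 = 0.46 × 0.10 × 0.5 = 0.02300 m³/s
w_2 = (2.9 − 1.2)/2 = 0.85 m; q_2 = 0.55 × 0.16 × 0.85 = 0.07480 m³/s
w_3 = (5.2 − 2.2)/2 = 1.5 m; q_3 = 0.51 × 0.22 × 1.5 = 0.1683 m³/s
w_4 = (6.5 − 2.9)/2 = 1.8 m; q_4 = 0.77 × 0.47 × 1.8 = 0.6514 m³/s
w_5 = (8.4 − 5.2)/2 = 1.6 m; q_5 = 0.58 × 0.27 × 1.6 = 0.2506 m³/s
w_6 = (9.3 − 6.5)/2 = 1.4 m; q_6 = 0.66 × 0.25 × 1.4 = 0.2310 m³/s
w_7 = (9.3 − 8.4)/2 = 0.45 m; q_7 = 0.26 × 0.09 × 0.45 = 0.01053 m³/s
Q = Σ qᵢ = 1.410 m³/s
= 1.410 × 1000 = 1410 L/s

1410 L/s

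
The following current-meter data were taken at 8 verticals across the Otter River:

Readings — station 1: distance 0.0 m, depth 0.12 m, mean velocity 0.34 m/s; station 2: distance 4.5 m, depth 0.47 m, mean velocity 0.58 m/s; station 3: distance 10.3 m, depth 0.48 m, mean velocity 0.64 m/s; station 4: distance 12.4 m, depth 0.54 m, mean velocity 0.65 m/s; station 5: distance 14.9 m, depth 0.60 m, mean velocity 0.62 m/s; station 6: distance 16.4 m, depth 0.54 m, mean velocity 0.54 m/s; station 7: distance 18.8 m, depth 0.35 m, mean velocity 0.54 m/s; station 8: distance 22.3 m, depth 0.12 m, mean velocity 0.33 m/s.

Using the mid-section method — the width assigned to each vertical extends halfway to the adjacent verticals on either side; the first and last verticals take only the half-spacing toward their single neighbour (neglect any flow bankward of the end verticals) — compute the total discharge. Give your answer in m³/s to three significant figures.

w_1 = (4.5 − 0.0)/2 = 2.25 m; q_1 = 0.34 × 0.12 × 2.25 = 0.09180 m³/s
w_2 = (10.3 − 0.0)/2 = 5.15 m; q_2 = 0.58 × 0.47 × 5.15 = 1.404 m³/s
w_3 = (12.4 − 4.5)/2 = 3.95 m; q_3 = 0.64 × 0.48 × 3.95 = 1.213 m³/s
w_4 = (14.9 − 10.3)/2 = 2.3 m; q_4 = 0.65 × 0.54 × 2.3 = 0.8073 m³/s
w_5 = (16.4 − 12.4)/2 = 2 m; q_5 = 0.62 × 0.60 × 2 = 0.7440 m³/s
w_6 = (18.8 − 14.9)/2 = 1.95 m; q_6 = 0.54 × 0.54 × 1.95 = 0.5686 m³/s
w_7 = (22.3 − 16.4)/2 = 2.95 m; q_7 = 0.54 × 0.35 × 2.95 = 0.5576 m³/s
w_8 = (22.3 − 18.8)/2 = 1.75 m; q_8 = 0.33 × 0.12 × 1.75 = 0.06930 m³/s
Q = Σ qᵢ = 5.456 m³/s

5.46 m³/s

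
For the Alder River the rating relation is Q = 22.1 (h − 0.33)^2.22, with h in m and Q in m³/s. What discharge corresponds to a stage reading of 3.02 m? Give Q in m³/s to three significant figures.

Q = 22.1 × (3.02 − 0.33)^2.22 = 22.1 × 2.69^2.22 = 198.8 m³/s

199 m³/s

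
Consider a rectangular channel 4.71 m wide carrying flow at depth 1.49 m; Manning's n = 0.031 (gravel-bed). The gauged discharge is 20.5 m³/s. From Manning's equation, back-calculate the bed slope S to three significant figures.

A = b·y = 4.71 × 1.49 = 7.018 m²
P = b + 2y = 4.71 + 2×1.49 = 7.690 m
R = A/P = 7.018/7.690 = 0.9126 m
S = (Q·n / (1·A·R^(2/3)))² = (20.5×0.031 / (1×7.018×0.9409))² = 0.009264

0.00926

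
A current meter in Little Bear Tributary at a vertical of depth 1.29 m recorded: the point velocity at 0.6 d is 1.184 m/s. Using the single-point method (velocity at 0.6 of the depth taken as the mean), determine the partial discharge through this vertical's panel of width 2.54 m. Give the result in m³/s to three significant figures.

3.88 m³/s

v̄ = v₀.₆ = 1.184 m/s
q = v̄ × d × w = 1.184 × 1.29 × 2.54 = 3.879 m³/s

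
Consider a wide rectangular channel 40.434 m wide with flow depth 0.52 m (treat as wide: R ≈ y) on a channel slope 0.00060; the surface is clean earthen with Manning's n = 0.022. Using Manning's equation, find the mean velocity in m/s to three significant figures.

0.720 m/s

A = b·y = 40.434 × 0.52 = 21.03 m²
Wide channel: R ≈ y = 0.52 m
Q = (1/n)·A·R^(2/3)·S^(1/2) = (1/0.022) × 21.03 × 0.5200^(2/3) × 0.00060^(1/2) = 15.14 m³/s
V = Q/A = 15.14/21.03 = 0.7200 m/s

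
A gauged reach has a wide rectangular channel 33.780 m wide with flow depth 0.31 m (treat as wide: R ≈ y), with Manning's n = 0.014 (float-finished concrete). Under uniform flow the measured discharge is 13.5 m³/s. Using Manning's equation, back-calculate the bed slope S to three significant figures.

0.00155

A = b·y = 33.780 × 0.31 = 10.47 m²
Wide channel: R ≈ y = 0.31 m
S = (Q·n / (1·A·R^(2/3)))² = (13.5×0.014 / (1×10.47×0.4580))² = 0.001553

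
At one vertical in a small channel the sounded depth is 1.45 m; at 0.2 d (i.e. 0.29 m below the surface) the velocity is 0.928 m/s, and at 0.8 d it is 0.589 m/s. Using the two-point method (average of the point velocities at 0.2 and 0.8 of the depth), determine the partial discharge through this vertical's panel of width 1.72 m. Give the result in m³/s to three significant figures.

1.89 m³/s

v̄ = (0.928 + 0.589) / 2 = 0.7585 m/s
q = v̄ × d × w = 0.7585 × 1.45 × 1.72 = 1.892 m³/s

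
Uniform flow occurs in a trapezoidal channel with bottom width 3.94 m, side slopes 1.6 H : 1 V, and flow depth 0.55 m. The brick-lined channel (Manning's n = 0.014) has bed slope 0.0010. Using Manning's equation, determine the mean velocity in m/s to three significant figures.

1.31 m/s

A = (b + z·y)·y = (3.94 + 1.6×0.55)×0.55 = 2.651 m²
P = b + 2y√(1+z²) = 3.94 + 2×0.55×√(1+1.6²) = 6.015 m
R = A/P = 2.651/6.015 = 0.4407 m
Q = (1/n)·A·R^(2/3)·S^(1/2) = (1/0.014) × 2.651 × 0.4407^(2/3) × 0.0010^(1/2) = 3.468 m³/s
V = Q/A = 3.468/2.651 = 1.308 m/s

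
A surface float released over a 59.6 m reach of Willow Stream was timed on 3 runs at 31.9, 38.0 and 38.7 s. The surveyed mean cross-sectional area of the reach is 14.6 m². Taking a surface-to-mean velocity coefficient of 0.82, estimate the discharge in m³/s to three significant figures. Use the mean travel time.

t̄ = (31.9 + 38.0 + 38.7) / 3 = 36.2 s
v_surface = L / t̄ = 59.6 / 36.2 = 1.646 m/s
v_mean = 0.82 × 1.646 = 1.350 m/s
Q = A × v_mean = 14.6 × 1.350 = 19.71 m³/s

19.7 m³/s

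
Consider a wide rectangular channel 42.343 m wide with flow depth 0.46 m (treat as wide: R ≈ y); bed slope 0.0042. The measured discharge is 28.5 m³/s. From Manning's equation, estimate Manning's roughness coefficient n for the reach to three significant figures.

0.0264

A = b·y = 42.343 × 0.46 = 19.48 m²
Wide channel: R ≈ y = 0.46 m
n = (1/Q)·A·R^(2/3)·S^(1/2) = (1/28.5) × 19.48 × 0.5959 × 0.06481 = 0.02639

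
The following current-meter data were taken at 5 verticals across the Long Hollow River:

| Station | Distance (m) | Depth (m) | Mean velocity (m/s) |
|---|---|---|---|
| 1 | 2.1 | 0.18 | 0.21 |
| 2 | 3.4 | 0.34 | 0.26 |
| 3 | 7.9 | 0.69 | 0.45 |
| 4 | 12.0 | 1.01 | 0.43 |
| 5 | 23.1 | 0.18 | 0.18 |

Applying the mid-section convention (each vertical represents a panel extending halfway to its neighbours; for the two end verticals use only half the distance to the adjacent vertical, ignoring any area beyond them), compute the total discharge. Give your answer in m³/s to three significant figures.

5.10 m³/s

w_1 = (3.4 − 2.1)/2 = 0.65 m; q_1 = 0.21 × 0.18 × 0.65 = 0.02457 m³/s
w_2 = (7.9 − 2.1)/2 = 2.9 m; q_2 = 0.26 × 0.34 × 2.9 = 0.2564 m³/s
w_3 = (12.0 − 3.4)/2 = 4.3 m; q_3 = 0.45 × 0.69 × 4.3 = 1.335 m³/s
w_4 = (23.1 − 7.9)/2 = 7.6 m; q_4 = 0.43 × 1.01 × 7.6 = 3.301 m³/s
w_5 = (23.1 − 12.0)/2 = 5.55 m; q_5 = 0.18 × 0.18 × 5.55 = 0.1798 m³/s
Q = Σ qᵢ = 5.097 m³/s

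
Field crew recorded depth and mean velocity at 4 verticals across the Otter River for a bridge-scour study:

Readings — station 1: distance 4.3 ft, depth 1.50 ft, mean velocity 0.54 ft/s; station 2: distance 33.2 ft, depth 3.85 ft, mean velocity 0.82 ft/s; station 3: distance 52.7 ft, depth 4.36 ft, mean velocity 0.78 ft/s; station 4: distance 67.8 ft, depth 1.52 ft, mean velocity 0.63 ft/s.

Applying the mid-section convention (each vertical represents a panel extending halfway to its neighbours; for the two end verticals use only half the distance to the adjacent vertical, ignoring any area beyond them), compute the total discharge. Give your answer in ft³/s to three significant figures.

154 ft³/s

w_1 = (33.2 − 4.3)/2 = 14.45 ft; q_1 = 0.54 × 1.50 × 14.45 = 11.70 ft³/s
w_2 = (52.7 − 4.3)/2 = 24.2 ft; q_2 = 0.82 × 3.85 × 24.2 = 76.40 ft³/s
w_3 = (67.8 − 33.2)/2 = 17.3 ft; q_3 = 0.78 × 4.36 × 17.3 = 58.83 ft³/s
w_4 = (67.8 − 52.7)/2 = 7.55 ft; q_4 = 0.63 × 1.52 × 7.55 = 7.230 ft³/s
Q = Σ qᵢ = 154.2 ft³/s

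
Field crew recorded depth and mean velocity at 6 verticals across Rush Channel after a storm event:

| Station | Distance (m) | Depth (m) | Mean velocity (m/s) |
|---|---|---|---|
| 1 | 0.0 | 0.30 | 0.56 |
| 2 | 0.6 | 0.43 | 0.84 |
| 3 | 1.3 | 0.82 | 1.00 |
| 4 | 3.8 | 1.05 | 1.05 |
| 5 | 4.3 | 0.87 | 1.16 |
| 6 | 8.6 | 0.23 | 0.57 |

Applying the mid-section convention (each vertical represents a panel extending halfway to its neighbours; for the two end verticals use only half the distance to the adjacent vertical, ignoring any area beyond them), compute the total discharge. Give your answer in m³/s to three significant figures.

w_1 = (0.6 − 0.0)/2 = 0.3 m; q_1 = 0.56 × 0.30 × 0.3 = 0.05040 m³/s
w_2 = (1.3 − 0.0)/2 = 0.65 m; q_2 = 0.84 × 0.43 × 0.65 = 0.2348 m³/s
w_3 = (3.8 − 0.6)/2 = 1.6 m; q_3 = 1.00 × 0.82 × 1.6 = 1.312 m³/s
w_4 = (4.3 − 1.3)/2 = 1.5 m; q_4 = 1.05 × 1.05 × 1.5 = 1.654 m³/s
w_5 = (8.6 − 3.8)/2 = 2.4 m; q_5 = 1.16 × 0.87 × 2.4 = 2.422 m³/s
w_6 = (8.6 − 4.3)/2 = 2.15 m; q_6 = 0.57 × 0.23 × 2.15 = 0.2819 m³/s
Q = Σ qᵢ = 5.955 m³/s

5.95 m³/s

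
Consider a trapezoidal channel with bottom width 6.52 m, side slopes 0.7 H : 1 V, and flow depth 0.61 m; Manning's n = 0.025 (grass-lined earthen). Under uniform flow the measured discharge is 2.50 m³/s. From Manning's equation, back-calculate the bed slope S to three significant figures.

0.000508

A = (b + z·y)·y = (6.52 + 0.7×0.61)×0.61 = 4.238 m²
P = b + 2y√(1+z²) = 6.52 + 2×0.61×√(1+0.7²) = 8.009 m
R = A/P = 4.238/8.009 = 0.5291 m
S = (Q·n / (1·A·R^(2/3)))² = (2.50×0.025 / (1×4.238×0.6542))² = 0.0005083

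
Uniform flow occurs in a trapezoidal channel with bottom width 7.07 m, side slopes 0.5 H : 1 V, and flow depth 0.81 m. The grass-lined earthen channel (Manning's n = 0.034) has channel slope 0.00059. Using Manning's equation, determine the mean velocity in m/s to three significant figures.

A = (b + z·y)·y = (7.07 + 0.5×0.81)×0.81 = 6.055 m²
P = b + 2y√(1+z²) = 7.07 + 2×0.81×√(1+0.5²) = 8.881 m
R = A/P = 6.055/8.881 = 0.6817 m
Q = (1/n)·A·R^(2/3)·S^(1/2) = (1/0.034) × 6.055 × 0.6817^(2/3) × 0.00059^(1/2) = 3.351 m³/s
V = Q/A = 3.351/6.055 = 0.5534 m/s

0.553 m/s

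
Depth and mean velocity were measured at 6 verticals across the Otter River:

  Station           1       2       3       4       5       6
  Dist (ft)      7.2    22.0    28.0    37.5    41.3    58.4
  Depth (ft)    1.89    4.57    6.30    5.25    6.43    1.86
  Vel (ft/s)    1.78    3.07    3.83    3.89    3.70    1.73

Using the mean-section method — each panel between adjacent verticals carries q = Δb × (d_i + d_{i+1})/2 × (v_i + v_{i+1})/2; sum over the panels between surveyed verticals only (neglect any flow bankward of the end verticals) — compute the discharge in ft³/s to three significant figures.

717 ft³/s

Panel 1-2: Δb = 14.8 ft, d̄ = (1.89+4.57)/2 = 3.23, v̄ = (1.78+3.07)/2 = 2.425 → q = 14.8×3.23×2.425 = 115.9 ft³/s
Panel 2-3: Δb = 6 ft, d̄ = (4.57+6.30)/2 = 5.435, v̄ = (3.07+3.83)/2 = 3.45 → q = 6×5.435×3.45 = 112.5 ft³/s
Panel 3-4: Δb = 9.5 ft, d̄ = (6.30+5.25)/2 = 5.775, v̄ = (3.83+3.89)/2 = 3.86 → q = 9.5×5.775×3.86 = 211.8 ft³/s
Panel 4-5: Δb = 3.8 ft, d̄ = (5.25+6.43)/2 = 5.84, v̄ = (3.89+3.70)/2 = 3.795 → q = 3.8×5.84×3.795 = 84.22 ft³/s
Panel 5-6: Δb = 17.1 ft, d̄ = (6.43+1.86)/2 = 4.145, v̄ = (3.70+1.73)/2 = 2.715 → q = 17.1×4.145×2.715 = 192.4 ft³/s
Q = Σ q = 716.9 ft³/s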